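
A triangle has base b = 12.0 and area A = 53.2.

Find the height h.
A = ½·b·h  ⇒  h = 2A/b = 2·53.2/12.0 = 106.4/12.0 ≈ 8.86667

h = 8.867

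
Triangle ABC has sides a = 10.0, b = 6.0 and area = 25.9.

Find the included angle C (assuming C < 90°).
Area = ½·a·b·sin(C)  ⇒  sin(C) = 2·Area/(a·b) = 2·25.9/(10.0·6.0) = 51.8/60 ≈ 0.863333
C = arcsin(0.863333) ≈ 59.6929° (taking the acute solution since C < 90°)

C = 59.69°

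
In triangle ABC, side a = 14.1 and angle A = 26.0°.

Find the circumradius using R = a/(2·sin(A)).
R = a/(2·sin(A)) = 14.1/(2·sin(26.0°))
sin(26.0°) ≈ 0.438371
R ≈ 14.1/(2·0.438371) = 14.1/0.876742 ≈ 16.0823

R = 16.08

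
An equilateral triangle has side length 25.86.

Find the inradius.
r = Area/s with s the semi-perimeter.
Area = (√3/4)·25.86² = (√3/4)·668.7396 ≈ 0.433013·668.7396 ≈ 289.573
s = 3·25.86/2 = 38.79
r ≈ 289.573/38.79 ≈ 7.46514
(Equivalently r = side/(2√3) = 25.86/3.4641 ≈ 7.46514.)

r = 7.465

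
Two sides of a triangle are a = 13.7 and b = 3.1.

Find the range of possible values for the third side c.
Triangle inequality: |a − b| < c < a + b
|a − b| = |13.7 − 3.1| = 10.6
a + b = 13.7 + 3.1 = 16.8

10.6 < c < 16.8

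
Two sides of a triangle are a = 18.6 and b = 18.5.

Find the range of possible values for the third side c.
Triangle inequality: |a − b| < c < a + b
|a − b| = |18.6 − 18.5| = 0.1
a + b = 18.6 + 18.5 = 37.1

0.1 < c < 37.1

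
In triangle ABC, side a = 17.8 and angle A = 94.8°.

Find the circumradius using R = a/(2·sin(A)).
R = a/(2·sin(A)) = 17.8/(2·sin(94.8°))
sin(94.8°) ≈ 0.996493
R ≈ 17.8/(2·0.996493) = 17.8/1.99299 ≈ 8.93132

R = 8.931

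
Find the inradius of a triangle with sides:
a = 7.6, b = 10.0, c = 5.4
r = Area/s where s is the semi-perimeter.
s = (7.6 + 10.0 + 5.4)/2 = 23/2 = 11.5
Area = √(s(s−a)(s−b)(s−c)) = √(11.5·3.9·1.5·6.1) ≈ √410.377 ≈ 20.2578
r ≈ 20.2578/11.5 ≈ 1.76155

r = 1.762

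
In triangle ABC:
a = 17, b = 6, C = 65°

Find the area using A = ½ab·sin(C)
A = ½·a·b·sin(C) = ½·17·6·sin(65°)
sin(65°) ≈ 0.906308
A ≈ ½·102·0.906308 = 51·0.906308 ≈ 46.2217

Area = 46.22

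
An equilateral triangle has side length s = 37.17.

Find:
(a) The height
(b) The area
(a) The height splits the triangle into two 30-60-90 halves: h = s·√3/2 = 37.17·1.73205/2 ≈ 64.3803/2 ≈ 32.1902
(b) Area = (√3/4)·s² = (√3/4)·37.17² = (√3/4)·1381.6089 ≈ 0.433013·1381.6089 ≈ 598.254

Height = 32.19, Area = 598.3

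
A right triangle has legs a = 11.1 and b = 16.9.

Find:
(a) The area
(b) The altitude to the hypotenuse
(a) The legs are perpendicular, so Area = ½·a·b = ½·11.1·16.9 = ½·187.59 = 93.795
(b) Hypotenuse c = √(a² + b²) = √(123.21 + 285.61) = √408.82 ≈ 20.2193
    Area = ½·c·h_c  ⇒  h_c = 2·Area/c = 187.59/20.2193 ≈ 9.27777

Area = 93.795, h_c = 9.278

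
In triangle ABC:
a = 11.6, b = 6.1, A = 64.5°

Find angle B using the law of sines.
a/sin(A) = b/sin(B)  ⇒  sin(B) = b·sin(A)/a = 6.1·sin(64.5°)/11.6
sin(64.5°) ≈ 0.902585
sin(B) ≈ 6.1·0.902585/11.6 ≈ 5.50577/11.6 ≈ 0.474635
B = arcsin(0.474635) ≈ 28.3356°
(Since b ≤ a we need B ≤ A, so the obtuse alternative 180° − 28.3356° ≈ 151.664° is rejected.)

B = 28.34°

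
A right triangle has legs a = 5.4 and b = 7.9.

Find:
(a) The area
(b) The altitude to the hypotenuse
(a) The legs are perpendicular, so Area = ½·a·b = ½·5.4·7.9 = ½·42.66 = 21.33
(b) Hypotenuse c = √(a² + b²) = √(29.16 + 62.41) = √91.57 ≈ 9.56922
    Area = ½·c·h_c  ⇒  h_c = 2·Area/c = 42.66/9.56922 ≈ 4.45804

Area = 21.33, h_c = 4.458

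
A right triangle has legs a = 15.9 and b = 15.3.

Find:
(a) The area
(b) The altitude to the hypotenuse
(a) The legs are perpendicular, so Area = ½·a·b = ½·15.9·15.3 = ½·243.27 = 121.635
(b) Hypotenuse c = √(a² + b²) = √(252.81 + 234.09) = √486.9 ≈ 22.0658
    Area = ½·c·h_c  ⇒  h_c = 2·Area/c = 243.27/22.0658 ≈ 11.0247

Area = 121.635, h_c = 11.02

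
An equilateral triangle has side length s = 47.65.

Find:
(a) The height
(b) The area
(a) The height splits the triangle into two 30-60-90 halves: h = s·√3/2 = 47.65·1.73205/2 ≈ 82.5322/2 ≈ 41.2661
(b) Area = (√3/4)·s² = (√3/4)·47.65² = (√3/4)·2270.5225 ≈ 0.433013·2270.5225 ≈ 983.165

Height = 41.27, Area = 983.2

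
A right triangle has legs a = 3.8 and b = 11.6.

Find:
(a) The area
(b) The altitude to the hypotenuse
(a) The legs are perpendicular, so Area = ½·a·b = ½·3.8·11.6 = ½·44.08 = 22.04
(b) Hypotenuse c = √(a² + b²) = √(14.44 + 134.56) = √149 ≈ 12.2066
    Area = ½·c·h_c  ⇒  h_c = 2·Area/c = 44.08/12.2066 ≈ 3.61117

Area = 22.04, h_c = 3.611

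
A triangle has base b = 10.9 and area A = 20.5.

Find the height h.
A = ½·b·h  ⇒  h = 2A/b = 2·20.5/10.9 = 41/10.9 ≈ 3.76147

h = 3.761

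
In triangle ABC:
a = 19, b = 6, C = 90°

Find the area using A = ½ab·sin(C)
A = ½·a·b·sin(C) = ½·19·6·sin(90°)
sin(90°) ≈ 1
A ≈ ½·114·1 = 57·1 ≈ 57

Area = 57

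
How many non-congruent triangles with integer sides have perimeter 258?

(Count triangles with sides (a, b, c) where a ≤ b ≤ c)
Let a ≤ b ≤ c with a + b + c = 258. The only binding inequality is a + b > c, i.e. 258 − c > c, so c < 258/2; and c ≥ 258/3 since c is the largest side.
So 86 ≤ c ≤ 128. For each c, b runs from ⌈(258 − c)/2⌉ up to c (then a = 258 − b − c satisfies 1 ≤ a ≤ b automatically), giving c − ⌈(258 − c)/2⌉ + 1 choices.
Summing over c: 1 + 2 + 4 + 5 + … + 62 + 64  (43 terms, c = 86, …, 128) = 1387
Check (closed form: nearest integer to p²/48 for even p, (p+3)²/48 for odd p): 258²/48 = 66564/48 ≈ 1386.75 → 1387

1387 triangles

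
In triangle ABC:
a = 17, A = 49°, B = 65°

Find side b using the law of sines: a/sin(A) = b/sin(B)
a/sin(A) = b/sin(B)  ⇒  b = a·sin(B)/sin(A) = 17·sin(65°)/sin(49°)
sin(65°) ≈ 0.906308, sin(49°) ≈ 0.75471
b ≈ 17·0.906308/0.75471 ≈ 15.4072/0.75471 ≈ 20.4148

b = 20.41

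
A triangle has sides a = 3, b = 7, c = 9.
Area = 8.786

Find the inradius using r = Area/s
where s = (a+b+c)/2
s = (3 + 7 + 9)/2 = 19/2 = 9.5
r = Area/s = 8.786/9.5 ≈ 0.924842

r = 0.9248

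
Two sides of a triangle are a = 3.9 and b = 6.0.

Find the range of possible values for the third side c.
Triangle inequality: |a − b| < c < a + b
|a − b| = |3.9 − 6.0| = 2.1
a + b = 3.9 + 6.0 = 9.9

2.1 < c < 9.9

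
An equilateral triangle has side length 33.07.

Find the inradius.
r = Area/s with s the semi-perimeter.
Area = (√3/4)·33.07² = (√3/4)·1093.6249 ≈ 0.433013·1093.6249 ≈ 473.553
s = 3·33.07/2 = 49.605
r ≈ 473.553/49.605 ≈ 9.54649
(Equivalently r = side/(2√3) = 33.07/3.4641 ≈ 9.54649.)

r = 9.546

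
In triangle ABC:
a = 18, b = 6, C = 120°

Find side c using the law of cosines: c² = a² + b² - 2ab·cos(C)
c² = 18² + 6² − 2·18·6·cos(120°)
cos(120°) ≈ -0.5
c² ≈ 324 + 36 − 216·(-0.5) ≈ 360 + 108 ≈ 468
c ≈ √468 ≈ 21.6333

c = 21.63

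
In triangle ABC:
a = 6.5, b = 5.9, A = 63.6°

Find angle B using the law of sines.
a/sin(A) = b/sin(B)  ⇒  sin(B) = b·sin(A)/a = 5.9·sin(63.6°)/6.5
sin(63.6°) ≈ 0.895712
sin(B) ≈ 5.9·0.895712/6.5 ≈ 5.2847/6.5 ≈ 0.813031
B = arcsin(0.813031) ≈ 54.3931°
(Since b ≤ a we need B ≤ A, so the obtuse alternative 180° − 54.3931° ≈ 125.607° is rejected.)

B = 54.39°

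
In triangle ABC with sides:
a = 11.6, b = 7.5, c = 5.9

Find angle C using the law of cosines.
c² = a² + b² − 2ab·cos(C)  ⇒  cos(C) = (a² + b² − c²)/(2ab)
cos(C) = (11.6² + 7.5² − 5.9²)/(2·11.6·7.5) = (134.56 + 56.25 − 34.81)/174 = 156/174 ≈ 0.896552
C = arccos(0.896552) ≈ 26.2916°

C = 26.29°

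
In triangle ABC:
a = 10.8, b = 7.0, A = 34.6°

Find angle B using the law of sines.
a/sin(A) = b/sin(B)  ⇒  sin(B) = b·sin(A)/a = 7.0·sin(34.6°)/10.8
sin(34.6°) ≈ 0.567844
sin(B) ≈ 7.0·0.567844/10.8 ≈ 3.97491/10.8 ≈ 0.368047
B = arcsin(0.368047) ≈ 21.5952°
(Since b ≤ a we need B ≤ A, so the obtuse alternative 180° − 21.5952° ≈ 158.405° is rejected.)

B = 21.6°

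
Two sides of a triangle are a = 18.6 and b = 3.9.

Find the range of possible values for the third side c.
Triangle inequality: |a − b| < c < a + b
|a − b| = |18.6 − 3.9| = 14.7
a + b = 18.6 + 3.9 = 22.5

14.7 < c < 22.5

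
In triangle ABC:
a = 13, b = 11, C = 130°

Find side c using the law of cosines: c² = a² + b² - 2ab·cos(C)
c² = 13² + 11² − 2·13·11·cos(130°)
cos(130°) ≈ -0.642788
c² ≈ 169 + 121 − 286·(-0.642788) ≈ 290 + 183.837 ≈ 473.837
c ≈ √473.837 ≈ 21.7678

c = 21.77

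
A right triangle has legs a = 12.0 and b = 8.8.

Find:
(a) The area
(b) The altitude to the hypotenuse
(a) The legs are perpendicular, so Area = ½·a·b = ½·12.0·8.8 = ½·105.6 = 52.8
(b) Hypotenuse c = √(a² + b²) = √(144 + 77.44) = √221.44 ≈ 14.8809
    Area = ½·c·h_c  ⇒  h_c = 2·Area/c = 105.6/14.8809 ≈ 7.09636

Area = 52.8, h_c = 7.096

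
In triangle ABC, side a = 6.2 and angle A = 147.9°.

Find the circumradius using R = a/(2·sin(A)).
R = a/(2·sin(A)) = 6.2/(2·sin(147.9°))
sin(147.9°) ≈ 0.531399
R ≈ 6.2/(2·0.531399) = 6.2/1.0628 ≈ 5.83366

R = 5.834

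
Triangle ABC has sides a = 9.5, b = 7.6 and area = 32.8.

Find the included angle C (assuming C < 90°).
Area = ½·a·b·sin(C)  ⇒  sin(C) = 2·Area/(a·b) = 2·32.8/(9.5·7.6) = 65.6/72.2 ≈ 0.908587
C = arcsin(0.908587) ≈ 65.3108° (taking the acute solution since C < 90°)

C = 65.31°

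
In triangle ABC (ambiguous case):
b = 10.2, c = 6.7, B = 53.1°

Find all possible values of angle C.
b/sin(B) = c/sin(C)  ⇒  sin(C) = c·sin(B)/b = 6.7·sin(53.1°)/10.2
sin(53.1°) ≈ 0.799685
sin(C) ≈ 6.7·0.799685/10.2 ≈ 5.35789/10.2 ≈ 0.525283
Candidate 1: C₁ = arcsin(0.525283) ≈ 31.6873°  →  A = 180° − 53.1° − 31.6873° ≈ 95.2127° > 0, valid
Candidate 2: C₂ = 180° − C₁ ≈ 148.313°  →  A = 180° − 53.1° − 148.313° ≈ -21.4127° ≤ 0, not a valid triangle

C = 31.69° (one solution)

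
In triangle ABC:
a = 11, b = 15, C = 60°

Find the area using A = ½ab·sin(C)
A = ½·a·b·sin(C) = ½·11·15·sin(60°)
sin(60°) ≈ 0.866025
A ≈ ½·165·0.866025 = 82.5·0.866025 ≈ 71.4471

Area = 71.45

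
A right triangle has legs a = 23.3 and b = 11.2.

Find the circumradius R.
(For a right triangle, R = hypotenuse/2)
Hypotenuse c = √(a² + b²) = √(542.89 + 125.44) = √668.33 ≈ 25.8521
R = c/2 ≈ 25.8521/2 ≈ 12.926

R = 12.93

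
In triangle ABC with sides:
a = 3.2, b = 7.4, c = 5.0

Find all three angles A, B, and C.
Law of cosines for each angle (a² = 10.24, b² = 54.76, c² = 25):
cos(A) = (b² + c² − a²)/(2bc) = (54.76 + 25 − 10.24)/(2·7.4·5.0) = 69.52/74 ≈ 0.939459  ⇒  A ≈ 20.039°
cos(B) = (a² + c² − b²)/(2ac) = (10.24 + 25 − 54.76)/(2·3.2·5.0) = -19.52/32 ≈ -0.61  ⇒  B ≈ 127.59°
cos(C) = (a² + b² − c²)/(2ab) = (10.24 + 54.76 − 25)/(2·3.2·7.4) = 40/47.36 ≈ 0.844595  ⇒  C ≈ 32.3715°
Check: A + B + C ≈ 180°

A = 20.04°, B = 127.6°, C = 32.37°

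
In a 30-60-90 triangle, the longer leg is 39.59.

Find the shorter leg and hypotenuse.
In a 30-60-90 triangle the sides are in ratio 1 : √3 : 2, so short leg = long leg/√3 and hypotenuse = 2·(short leg).
Short leg = 39.59/√3 ≈ 39.59/1.73205 ≈ 22.8573
Hypotenuse = 2·22.8573 ≈ 45.7146

Short leg = 22.86, Hypotenuse = 45.71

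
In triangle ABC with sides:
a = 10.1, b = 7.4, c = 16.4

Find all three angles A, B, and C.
Law of cosines for each angle (a² = 102.01, b² = 54.76, c² = 268.96):
cos(A) = (b² + c² − a²)/(2bc) = (54.76 + 268.96 − 102.01)/(2·7.4·16.4) = 221.71/242.72 ≈ 0.913439  ⇒  A ≈ 24.0149°
cos(B) = (a² + c² − b²)/(2ac) = (102.01 + 268.96 − 54.76)/(2·10.1·16.4) = 316.21/331.28 ≈ 0.95451  ⇒  B ≈ 17.3483°
cos(C) = (a² + b² − c²)/(2ab) = (102.01 + 54.76 − 268.96)/(2·10.1·7.4) = -112.19/149.48 ≈ -0.750535  ⇒  C ≈ 138.637°
Check: A + B + C ≈ 180°

A = 24.01°, B = 17.35°, C = 138.6°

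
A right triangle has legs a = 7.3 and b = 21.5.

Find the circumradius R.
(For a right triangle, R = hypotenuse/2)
Hypotenuse c = √(a² + b²) = √(53.29 + 462.25) = √515.54 ≈ 22.7055
R = c/2 ≈ 22.7055/2 ≈ 11.3528

R = 11.35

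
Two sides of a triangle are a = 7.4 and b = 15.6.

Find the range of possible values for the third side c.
Triangle inequality: |a − b| < c < a + b
|a − b| = |7.4 − 15.6| = 8.2
a + b = 7.4 + 15.6 = 23

8.2 < c < 23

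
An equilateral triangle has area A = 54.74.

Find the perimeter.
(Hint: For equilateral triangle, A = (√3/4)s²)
A = (√3/4)s²  ⇒  s² = 4A/√3 = 4·54.74/√3 = 218.96/1.73205 ≈ 126.417
s ≈ √126.417 ≈ 11.2435
Perimeter = 3s ≈ 3·11.2435 ≈ 33.7305

Perimeter = 33.73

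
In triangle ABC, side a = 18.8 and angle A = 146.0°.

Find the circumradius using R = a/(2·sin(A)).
R = a/(2·sin(A)) = 18.8/(2·sin(146.0°))
sin(146.0°) ≈ 0.559193
R ≈ 18.8/(2·0.559193) = 18.8/1.11839 ≈ 16.8099

R = 16.81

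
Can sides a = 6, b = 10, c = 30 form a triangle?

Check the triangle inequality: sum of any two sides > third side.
a + b vs c: 6 + 10 = 16 ≤ 30  ✗
a + c vs b: 6 + 30 = 36 > 10  ✓
b + c vs a: 10 + 30 = 40 > 6  ✓

No: 6 + 10 = 16 is not > 30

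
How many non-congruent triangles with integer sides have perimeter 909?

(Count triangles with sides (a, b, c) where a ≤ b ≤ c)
Let a ≤ b ≤ c with a + b + c = 909. The only binding inequality is a + b > c, i.e. 909 − c > c, so c < 909/2; and c ≥ 909/3 since c is the largest side.
So 303 ≤ c ≤ 454. For each c, b runs from ⌈(909 − c)/2⌉ up to c (then a = 909 − b − c satisfies 1 ≤ a ≤ b automatically), giving c − ⌈(909 − c)/2⌉ + 1 choices.
Summing over c: 1 + 2 + 4 + 5 + … + 226 + 227  (152 terms, c = 303, …, 454) = 17328
Check (closed form: nearest integer to p²/48 for even p, (p+3)²/48 for odd p): (909+3)²/48 = 912²/48 = 831744/48 ≈ 17328.00 → 17328

17328 triangles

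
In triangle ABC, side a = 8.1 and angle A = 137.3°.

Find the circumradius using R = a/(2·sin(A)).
R = a/(2·sin(A)) = 8.1/(2·sin(137.3°))
sin(137.3°) ≈ 0.67816
R ≈ 8.1/(2·0.67816) = 8.1/1.35632 ≈ 5.97204

R = 5.972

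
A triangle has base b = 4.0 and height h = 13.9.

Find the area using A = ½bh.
A = ½·b·h = ½·4.0·13.9 = ½·55.6 = 27.8

Area = 27.8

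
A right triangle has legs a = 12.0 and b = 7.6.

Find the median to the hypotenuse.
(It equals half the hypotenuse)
Hypotenuse c = √(a² + b²) = √(144 + 57.76) = √201.76 ≈ 14.2042
Median to hypotenuse = c/2 ≈ 14.2042/2 ≈ 7.10211

Median = 7.102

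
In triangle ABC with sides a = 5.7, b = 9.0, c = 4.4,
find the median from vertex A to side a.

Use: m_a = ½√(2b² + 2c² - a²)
m_a = ½√(2·9.0² + 2·4.4² − 5.7²) = ½√(2·81 + 2·19.36 − 32.49) = ½√(162 + 38.72 − 32.49) = ½√168.23
√168.23 ≈ 12.9704, so m_a ≈ 6.48518

m_a = 6.485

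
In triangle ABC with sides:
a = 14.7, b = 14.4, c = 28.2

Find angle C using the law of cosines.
c² = a² + b² − 2ab·cos(C)  ⇒  cos(C) = (a² + b² − c²)/(2ab)
cos(C) = (14.7² + 14.4² − 28.2²)/(2·14.7·14.4) = (216.09 + 207.36 − 795.24)/423.36 = -371.79/423.36 ≈ -0.878189
C = arccos(-0.878189) ≈ 151.425°

C = 151.4°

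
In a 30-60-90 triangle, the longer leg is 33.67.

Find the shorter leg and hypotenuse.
In a 30-60-90 triangle the sides are in ratio 1 : √3 : 2, so short leg = long leg/√3 and hypotenuse = 2·(short leg).
Short leg = 33.67/√3 ≈ 33.67/1.73205 ≈ 19.4394
Hypotenuse = 2·19.4394 ≈ 38.8788

Short leg = 19.44, Hypotenuse = 38.88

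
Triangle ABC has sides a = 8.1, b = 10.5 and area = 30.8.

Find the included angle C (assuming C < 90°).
Area = ½·a·b·sin(C)  ⇒  sin(C) = 2·Area/(a·b) = 2·30.8/(8.1·10.5) = 61.6/85.05 ≈ 0.72428
C = arcsin(0.72428) ≈ 46.409° (taking the acute solution since C < 90°)

C = 46.41°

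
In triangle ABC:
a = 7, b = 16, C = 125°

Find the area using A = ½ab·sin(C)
A = ½·a·b·sin(C) = ½·7·16·sin(125°)
sin(125°) ≈ 0.819152
A ≈ ½·112·0.819152 = 56·0.819152 ≈ 45.8725

Area = 45.87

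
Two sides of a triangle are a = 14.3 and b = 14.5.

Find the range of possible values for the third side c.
Triangle inequality: |a − b| < c < a + b
|a − b| = |14.3 − 14.5| = 0.2
a + b = 14.3 + 14.5 = 28.8

0.2 < c < 28.8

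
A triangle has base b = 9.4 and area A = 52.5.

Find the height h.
A = ½·b·h  ⇒  h = 2A/b = 2·52.5/9.4 = 105/9.4 ≈ 11.1702

h = 11.17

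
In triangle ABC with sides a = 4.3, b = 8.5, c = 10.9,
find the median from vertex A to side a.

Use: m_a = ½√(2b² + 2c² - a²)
m_a = ½√(2·8.5² + 2·10.9² − 4.3²) = ½√(2·72.25 + 2·118.81 − 18.49) = ½√(144.5 + 237.62 − 18.49) = ½√363.63
√363.63 ≈ 19.0691, so m_a ≈ 9.53454

m_a = 9.535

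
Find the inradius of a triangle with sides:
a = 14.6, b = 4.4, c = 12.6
r = Area/s where s is the semi-perimeter.
s = (14.6 + 4.4 + 12.6)/2 = 31.6/2 = 15.8
Area = √(s(s−a)(s−b)(s−c)) = √(15.8·1.2·11.4·3.2) ≈ √691.661 ≈ 26.2994
r ≈ 26.2994/15.8 ≈ 1.66452

r = 1.665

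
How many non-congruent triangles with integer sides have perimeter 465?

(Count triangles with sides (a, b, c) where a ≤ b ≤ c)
Let a ≤ b ≤ c with a + b + c = 465. The only binding inequality is a + b > c, i.e. 465 − c > c, so c < 465/2; and c ≥ 465/3 since c is the largest side.
So 155 ≤ c ≤ 232. For each c, b runs from ⌈(465 − c)/2⌉ up to c (then a = 465 − b − c satisfies 1 ≤ a ≤ b automatically), giving c − ⌈(465 − c)/2⌉ + 1 choices.
Summing over c: 1 + 2 + 4 + 5 + … + 115 + 116  (78 terms, c = 155, …, 232) = 4563
Check (closed form: nearest integer to p²/48 for even p, (p+3)²/48 for odd p): (465+3)²/48 = 468²/48 = 219024/48 ≈ 4563.00 → 4563

4563 triangles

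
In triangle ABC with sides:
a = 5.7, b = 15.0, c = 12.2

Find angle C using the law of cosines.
c² = a² + b² − 2ab·cos(C)  ⇒  cos(C) = (a² + b² − c²)/(2ab)
cos(C) = (5.7² + 15.0² − 12.2²)/(2·5.7·15.0) = (32.49 + 225 − 148.84)/171 = 108.65/171 ≈ 0.63538
C = arccos(0.63538) ≈ 50.5518°

C = 50.55°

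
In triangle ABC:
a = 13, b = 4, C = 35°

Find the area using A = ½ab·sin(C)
A = ½·a·b·sin(C) = ½·13·4·sin(35°)
sin(35°) ≈ 0.573576
A ≈ ½·52·0.573576 = 26·0.573576 ≈ 14.913

Area = 14.91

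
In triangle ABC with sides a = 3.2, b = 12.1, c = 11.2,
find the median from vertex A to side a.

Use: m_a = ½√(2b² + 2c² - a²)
m_a = ½√(2·12.1² + 2·11.2² − 3.2²) = ½√(2·146.41 + 2·125.44 − 10.24) = ½√(292.82 + 250.88 − 10.24) = ½√533.46
√533.46 ≈ 23.0968, so m_a ≈ 11.5484

m_a = 11.55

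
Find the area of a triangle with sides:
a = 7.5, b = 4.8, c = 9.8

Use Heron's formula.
s = (7.5 + 4.8 + 9.8)/2 = 22.1/2 = 11.05
s − a = 3.55, s − b = 6.25, s − c = 1.25
s(s−a)(s−b)(s−c) = 11.05·3.55·6.25·1.25 ≈ 306.465
Area = √306.465 ≈ 17.5061

Area = 17.51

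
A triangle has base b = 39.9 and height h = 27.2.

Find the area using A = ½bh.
A = ½·b·h = ½·39.9·27.2 = ½·1085.28 = 542.64

Area = 542.64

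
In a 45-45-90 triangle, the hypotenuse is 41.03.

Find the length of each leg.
In a 45-45-90 triangle hypotenuse = leg·√2, so leg = hypotenuse/√2.
Leg = 41.03/√2 ≈ 41.03/1.41421 ≈ 29.0126

Each leg = 29.01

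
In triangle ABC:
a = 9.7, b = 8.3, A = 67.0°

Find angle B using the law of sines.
a/sin(A) = b/sin(B)  ⇒  sin(B) = b·sin(A)/a = 8.3·sin(67.0°)/9.7
sin(67.0°) ≈ 0.920505
sin(B) ≈ 8.3·0.920505/9.7 ≈ 7.64019/9.7 ≈ 0.787648
B = arcsin(0.787648) ≈ 51.9663°
(Since b ≤ a we need B ≤ A, so the obtuse alternative 180° − 51.9663° ≈ 128.034° is rejected.)

B = 51.97°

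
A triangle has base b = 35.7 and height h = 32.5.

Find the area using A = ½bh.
A = ½·b·h = ½·35.7·32.5 = ½·1160.25 = 580.125

Area = 580.125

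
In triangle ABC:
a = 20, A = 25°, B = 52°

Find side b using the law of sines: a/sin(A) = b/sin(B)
a/sin(A) = b/sin(B)  ⇒  b = a·sin(B)/sin(A) = 20·sin(52°)/sin(25°)
sin(52°) ≈ 0.788011, sin(25°) ≈ 0.422618
b ≈ 20·0.788011/0.422618 ≈ 15.7602/0.422618 ≈ 37.2918

b = 37.29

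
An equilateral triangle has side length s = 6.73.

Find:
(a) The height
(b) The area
(a) The height splits the triangle into two 30-60-90 halves: h = s·√3/2 = 6.73·1.73205/2 ≈ 11.6567/2 ≈ 5.82835
(b) Area = (√3/4)·s² = (√3/4)·6.73² = (√3/4)·45.2929 ≈ 0.433013·45.2929 ≈ 19.6124

Height = 5.828, Area = 19.61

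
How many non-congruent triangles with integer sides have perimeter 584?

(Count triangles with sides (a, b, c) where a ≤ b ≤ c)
Let a ≤ b ≤ c with a + b + c = 584. The only binding inequality is a + b > c, i.e. 584 − c > c, so c < 584/2; and c ≥ 584/3 since c is the largest side.
So 195 ≤ c ≤ 291. For each c, b runs from ⌈(584 − c)/2⌉ up to c (then a = 584 − b − c satisfies 1 ≤ a ≤ b automatically), giving c − ⌈(584 − c)/2⌉ + 1 choices.
Summing over c: 1 + 3 + 4 + 6 + … + 144 + 145  (97 terms, c = 195, …, 291) = 7105
Check (closed form: nearest integer to p²/48 for even p, (p+3)²/48 for odd p): 584²/48 = 341056/48 ≈ 7105.33 → 7105

7105 triangles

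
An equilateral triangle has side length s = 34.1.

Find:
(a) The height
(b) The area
(a) The height splits the triangle into two 30-60-90 halves: h = s·√3/2 = 34.1·1.73205/2 ≈ 59.0629/2 ≈ 29.5315
(b) Area = (√3/4)·s² = (√3/4)·34.1² = (√3/4)·1162.81 ≈ 0.433013·1162.81 ≈ 503.511

Height = 29.53, Area = 503.5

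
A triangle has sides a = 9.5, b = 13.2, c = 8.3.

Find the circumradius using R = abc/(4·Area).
First find the area with Heron's formula.
s = (9.5 + 13.2 + 8.3)/2 = 15.5
Area = √(s(s−a)(s−b)(s−c)) = √(15.5·6·2.3·7.2) ≈ √1540.08 ≈ 39.2439
abc = 9.5·13.2·8.3 = 1040.82
R = abc/(4·Area) ≈ 1040.82/(4·39.2439) = 1040.82/156.975 ≈ 6.63047

R = 6.63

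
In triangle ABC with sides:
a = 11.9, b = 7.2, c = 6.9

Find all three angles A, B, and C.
Law of cosines for each angle (a² = 141.61, b² = 51.84, c² = 47.61):
cos(A) = (b² + c² − a²)/(2bc) = (51.84 + 47.61 − 141.61)/(2·7.2·6.9) = -42.16/99.36 ≈ -0.424316  ⇒  A ≈ 115.107°
cos(B) = (a² + c² − b²)/(2ac) = (141.61 + 47.61 − 51.84)/(2·11.9·6.9) = 137.38/164.22 ≈ 0.836561  ⇒  B ≈ 33.2213°
cos(C) = (a² + b² − c²)/(2ab) = (141.61 + 51.84 − 47.61)/(2·11.9·7.2) = 145.84/171.36 ≈ 0.851074  ⇒  C ≈ 31.6713°
Check: A + B + C ≈ 180°

A = 115.1°, B = 33.22°, C = 31.67°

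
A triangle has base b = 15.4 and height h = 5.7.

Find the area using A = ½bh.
A = ½·b·h = ½·15.4·5.7 = ½·87.78 = 43.89

Area = 43.89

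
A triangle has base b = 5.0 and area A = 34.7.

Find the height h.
A = ½·b·h  ⇒  h = 2A/b = 2·34.7/5.0 = 69.4/5.0 ≈ 13.88

h = 13.88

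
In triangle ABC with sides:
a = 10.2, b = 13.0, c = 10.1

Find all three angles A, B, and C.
Law of cosines for each angle (a² = 104.04, b² = 169, c² = 102.01):
cos(A) = (b² + c² − a²)/(2bc) = (169 + 102.01 − 104.04)/(2·13.0·10.1) = 166.97/262.6 ≈ 0.635834  ⇒  A ≈ 50.5181°
cos(B) = (a² + c² − b²)/(2ac) = (104.04 + 102.01 − 169)/(2·10.2·10.1) = 37.05/206.04 ≈ 0.179819  ⇒  B ≈ 79.6408°
cos(C) = (a² + b² − c²)/(2ab) = (104.04 + 169 − 102.01)/(2·10.2·13.0) = 171.03/265.2 ≈ 0.64491  ⇒  C ≈ 49.8411°
Check: A + B + C ≈ 180°

A = 50.52°, B = 79.64°, C = 49.84°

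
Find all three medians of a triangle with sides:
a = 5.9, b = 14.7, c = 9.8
Median formula: m_a = ½√(2b² + 2c² − a²) (and cyclically). a² = 34.81, b² = 216.09, c² = 96.04.
m_a = ½√(2·216.09 + 2·96.04 − 34.81) = ½√589.45 ≈ ½·24.2786 ≈ 12.1393
m_b = ½√(2·34.81 + 2·96.04 − 216.09) = ½√45.61 ≈ ½·6.75352 ≈ 3.37676
m_c = ½√(2·34.81 + 2·216.09 − 96.04) = ½√405.76 ≈ ½·20.1435 ≈ 10.0717

m_a = 12.14, m_b = 3.377, m_c = 10.07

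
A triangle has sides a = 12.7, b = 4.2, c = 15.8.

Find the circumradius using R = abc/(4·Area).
First find the area with Heron's formula.
s = (12.7 + 4.2 + 15.8)/2 = 16.35
Area = √(s(s−a)(s−b)(s−c)) = √(16.35·3.65·12.15·0.55) ≈ √398.795 ≈ 19.9698
abc = 12.7·4.2·15.8 = 842.772
R = abc/(4·Area) ≈ 842.772/(4·19.9698) = 842.772/79.8794 ≈ 10.5506

R = 10.55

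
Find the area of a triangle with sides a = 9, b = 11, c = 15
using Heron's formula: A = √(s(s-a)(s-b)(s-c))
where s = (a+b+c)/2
s = (9 + 11 + 15)/2 = 35/2 = 17.5
s − a = 8.5, s − b = 6.5, s − c = 2.5
s(s−a)(s−b)(s−c) = 17.5·8.5·6.5·2.5 = 2417.1875
Area = √2417.1875 ≈ 49.1649

s = 17.5, Area = 49.16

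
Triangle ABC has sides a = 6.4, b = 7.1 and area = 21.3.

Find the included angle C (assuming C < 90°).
Area = ½·a·b·sin(C)  ⇒  sin(C) = 2·Area/(a·b) = 2·21.3/(6.4·7.1) = 42.6/45.44 ≈ 0.9375
C = arcsin(0.9375) ≈ 69.6359° (taking the acute solution since C < 90°)

C = 69.64°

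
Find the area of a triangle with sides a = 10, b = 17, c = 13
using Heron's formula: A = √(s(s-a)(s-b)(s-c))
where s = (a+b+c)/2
s = (10 + 17 + 13)/2 = 40/2 = 20
s − a = 10, s − b = 3, s − c = 7
s(s−a)(s−b)(s−c) = 20·10·3·7 = 4200
Area = √4200 ≈ 64.8074

s = 20.0, Area = 64.81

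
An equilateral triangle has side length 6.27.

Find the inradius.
r = Area/s with s the semi-perimeter.
Area = (√3/4)·6.27² = (√3/4)·39.3129 ≈ 0.433013·39.3129 ≈ 17.023
s = 3·6.27/2 = 9.405
r ≈ 17.023/9.405 ≈ 1.80999
(Equivalently r = side/(2√3) = 6.27/3.4641 ≈ 1.80999.)

r = 1.81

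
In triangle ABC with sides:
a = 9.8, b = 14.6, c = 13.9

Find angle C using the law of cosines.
c² = a² + b² − 2ab·cos(C)  ⇒  cos(C) = (a² + b² − c²)/(2ab)
cos(C) = (9.8² + 14.6² − 13.9²)/(2·9.8·14.6) = (96.04 + 213.16 − 193.21)/286.16 = 115.99/286.16 ≈ 0.405333
C = arccos(0.405333) ≈ 66.088°

C = 66.09°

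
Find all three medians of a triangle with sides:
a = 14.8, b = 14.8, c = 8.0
Median formula: m_a = ½√(2b² + 2c² − a²) (and cyclically). a² = 219.04, b² = 219.04, c² = 64.
m_a = ½√(2·219.04 + 2·64 − 219.04) = ½√347.04 ≈ ½·18.629 ≈ 9.3145
m_b = ½√(2·219.04 + 2·64 − 219.04) = ½√347.04 ≈ ½·18.629 ≈ 9.3145
m_c = ½√(2·219.04 + 2·219.04 − 64) = ½√812.16 ≈ ½·28.4984 ≈ 14.2492

m_a = 9.315, m_b = 9.315, m_c = 14.25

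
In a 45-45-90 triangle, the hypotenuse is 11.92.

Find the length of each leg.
In a 45-45-90 triangle hypotenuse = leg·√2, so leg = hypotenuse/√2.
Leg = 11.92/√2 ≈ 11.92/1.41421 ≈ 8.42871

Each leg = 8.429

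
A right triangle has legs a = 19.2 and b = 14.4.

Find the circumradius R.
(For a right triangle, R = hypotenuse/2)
Hypotenuse c = √(a² + b²) = √(368.64 + 207.36) = √576 ≈ 24
R = c/2 ≈ 24/2 ≈ 12

R = 12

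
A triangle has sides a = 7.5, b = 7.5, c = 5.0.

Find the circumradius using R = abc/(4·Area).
First find the area with Heron's formula.
s = (7.5 + 7.5 + 5.0)/2 = 10
Area = √(s(s−a)(s−b)(s−c)) = √(10·2.5·2.5·5) ≈ √312.5 ≈ 17.6777
abc = 7.5·7.5·5.0 = 281.25
R = abc/(4·Area) ≈ 281.25/(4·17.6777) = 281.25/70.7107 ≈ 3.97748

R = 3.977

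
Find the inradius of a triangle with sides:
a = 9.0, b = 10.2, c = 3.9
r = Area/s where s is the semi-perimeter.
s = (9.0 + 10.2 + 3.9)/2 = 23.1/2 = 11.55
Area = √(s(s−a)(s−b)(s−c)) = √(11.55·2.55·1.35·7.65) ≈ √304.171 ≈ 17.4405
r ≈ 17.4405/11.55 ≈ 1.51

r = 1.51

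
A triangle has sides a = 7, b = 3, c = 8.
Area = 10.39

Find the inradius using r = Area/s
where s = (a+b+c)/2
s = (7 + 3 + 8)/2 = 18/2 = 9
r = Area/s = 10.39/9 ≈ 1.15444

r = 1.154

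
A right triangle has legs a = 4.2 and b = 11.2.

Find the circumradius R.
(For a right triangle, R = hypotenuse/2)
Hypotenuse c = √(a² + b²) = √(17.64 + 125.44) = √143.08 ≈ 11.9616
R = c/2 ≈ 11.9616/2 ≈ 5.9808

R = 5.981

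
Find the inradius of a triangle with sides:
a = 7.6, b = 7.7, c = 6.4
r = Area/s where s is the semi-perimeter.
s = (7.6 + 7.7 + 6.4)/2 = 21.7/2 = 10.85
Area = √(s(s−a)(s−b)(s−c)) = √(10.85·3.25·3.15·4.45) ≈ √494.292 ≈ 22.2327
r ≈ 22.2327/10.85 ≈ 2.0491

r = 2.049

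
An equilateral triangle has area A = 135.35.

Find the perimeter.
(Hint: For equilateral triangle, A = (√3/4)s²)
A = (√3/4)s²  ⇒  s² = 4A/√3 = 4·135.35/√3 = 541.4/1.73205 ≈ 312.577
s ≈ √312.577 ≈ 17.6799
Perimeter = 3s ≈ 3·17.6799 ≈ 53.0396

Perimeter = 53.04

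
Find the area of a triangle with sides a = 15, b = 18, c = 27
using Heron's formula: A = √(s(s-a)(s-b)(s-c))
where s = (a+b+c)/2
s = (15 + 18 + 27)/2 = 60/2 = 30
s − a = 15, s − b = 12, s − c = 3
s(s−a)(s−b)(s−c) = 30·15·12·3 = 16200
Area = √16200 ≈ 127.279

s = 30.0, Area = 127.3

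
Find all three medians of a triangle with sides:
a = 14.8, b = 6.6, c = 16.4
Median formula: m_a = ½√(2b² + 2c² − a²) (and cyclically). a² = 219.04, b² = 43.56, c² = 268.96.
m_a = ½√(2·43.56 + 2·268.96 − 219.04) = ½√406 ≈ ½·20.1494 ≈ 10.0747
m_b = ½√(2·219.04 + 2·268.96 − 43.56) = ½√932.44 ≈ ½·30.5359 ≈ 15.2679
m_c = ½√(2·219.04 + 2·43.56 − 268.96) = ½√256.24 ≈ ½·16.0075 ≈ 8.00375

m_a = 10.07, m_b = 15.27, m_c = 8.004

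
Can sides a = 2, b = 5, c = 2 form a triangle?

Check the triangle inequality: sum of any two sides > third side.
a + b vs c: 2 + 5 = 7 > 2  ✓
a + c vs b: 2 + 2 = 4 ≤ 5  ✗
b + c vs a: 5 + 2 = 7 > 2  ✓

No: 2 + 2 = 4 is not > 5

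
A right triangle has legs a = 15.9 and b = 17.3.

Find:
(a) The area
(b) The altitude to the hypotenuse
(a) The legs are perpendicular, so Area = ½·a·b = ½·15.9·17.3 = ½·275.07 = 137.535
(b) Hypotenuse c = √(a² + b²) = √(252.81 + 299.29) = √552.1 ≈ 23.4968
    Area = ½·c·h_c  ⇒  h_c = 2·Area/c = 275.07/23.4968 ≈ 11.7067

Area = 137.535, h_c = 11.71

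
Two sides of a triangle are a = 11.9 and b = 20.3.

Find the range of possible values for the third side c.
Triangle inequality: |a − b| < c < a + b
|a − b| = |11.9 − 20.3| = 8.4
a + b = 11.9 + 20.3 = 32.2

8.4 < c < 32.2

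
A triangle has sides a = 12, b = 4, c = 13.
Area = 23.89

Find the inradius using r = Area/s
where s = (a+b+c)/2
s = (12 + 4 + 13)/2 = 29/2 = 14.5
r = Area/s = 23.89/14.5 ≈ 1.64759

r = 1.648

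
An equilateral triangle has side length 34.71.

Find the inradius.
r = Area/s with s the semi-perimeter.
Area = (√3/4)·34.71² = (√3/4)·1204.7841 ≈ 0.433013·1204.7841 ≈ 521.687
s = 3·34.71/2 = 52.065
r ≈ 521.687/52.065 ≈ 10.0199
(Equivalently r = side/(2√3) = 34.71/3.4641 ≈ 10.0199.)

r = 10.02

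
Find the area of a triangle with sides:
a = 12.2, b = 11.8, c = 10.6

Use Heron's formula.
s = (12.2 + 11.8 + 10.6)/2 = 34.6/2 = 17.3
s − a = 5.1, s − b = 5.5, s − c = 6.7
s(s−a)(s−b)(s−c) = 17.3·5.1·5.5·6.7 ≈ 3251.28
Area = √3251.28 ≈ 57.02

Area = 57.02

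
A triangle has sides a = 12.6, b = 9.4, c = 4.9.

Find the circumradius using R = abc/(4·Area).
First find the area with Heron's formula.
s = (12.6 + 9.4 + 4.9)/2 = 13.45
Area = √(s(s−a)(s−b)(s−c)) = √(13.45·0.85·4.05·8.55) ≈ √395.879 ≈ 19.8967
abc = 12.6·9.4·4.9 = 580.356
R = abc/(4·Area) ≈ 580.356/(4·19.8967) = 580.356/79.5868 ≈ 7.29211

R = 7.292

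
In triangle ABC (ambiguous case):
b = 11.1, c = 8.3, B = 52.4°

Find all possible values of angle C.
b/sin(B) = c/sin(C)  ⇒  sin(C) = c·sin(B)/b = 8.3·sin(52.4°)/11.1
sin(52.4°) ≈ 0.79229
sin(C) ≈ 8.3·0.79229/11.1 ≈ 6.576/11.1 ≈ 0.592433
Candidate 1: C₁ = arcsin(0.592433) ≈ 36.3298°  →  A = 180° − 52.4° − 36.3298° ≈ 91.2702° > 0, valid
Candidate 2: C₂ = 180° − C₁ ≈ 143.67°  →  A = 180° − 52.4° − 143.67° ≈ -16.0702° ≤ 0, not a valid triangle

C = 36.33° (one solution)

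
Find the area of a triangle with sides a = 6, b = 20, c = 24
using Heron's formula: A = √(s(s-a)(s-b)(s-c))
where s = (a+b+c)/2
s = (6 + 20 + 24)/2 = 50/2 = 25
s − a = 19, s − b = 5, s − c = 1
s(s−a)(s−b)(s−c) = 25·19·5·1 = 2375
Area = √2375 ≈ 48.734

s = 25.0, Area = 48.73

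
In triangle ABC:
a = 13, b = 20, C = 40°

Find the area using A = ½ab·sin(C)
A = ½·a·b·sin(C) = ½·13·20·sin(40°)
sin(40°) ≈ 0.642788
A ≈ ½·260·0.642788 = 130·0.642788 ≈ 83.5624

Area = 83.56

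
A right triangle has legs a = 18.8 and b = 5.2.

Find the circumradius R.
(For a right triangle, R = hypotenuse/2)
Hypotenuse c = √(a² + b²) = √(353.44 + 27.04) = √380.48 ≈ 19.5059
R = c/2 ≈ 19.5059/2 ≈ 9.75295

R = 9.753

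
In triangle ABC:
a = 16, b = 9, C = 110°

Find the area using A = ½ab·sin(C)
A = ½·a·b·sin(C) = ½·16·9·sin(110°)
sin(110°) ≈ 0.939693
A ≈ ½·144·0.939693 = 72·0.939693 ≈ 67.6579

Area = 67.66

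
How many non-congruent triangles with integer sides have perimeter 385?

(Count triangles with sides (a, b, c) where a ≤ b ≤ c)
Let a ≤ b ≤ c with a + b + c = 385. The only binding inequality is a + b > c, i.e. 385 − c > c, so c < 385/2; and c ≥ 385/3 since c is the largest side.
So 129 ≤ c ≤ 192. For each c, b runs from ⌈(385 − c)/2⌉ up to c (then a = 385 − b − c satisfies 1 ≤ a ≤ b automatically), giving c − ⌈(385 − c)/2⌉ + 1 choices.
Summing over c: 2 + 3 + 5 + 6 + … + 95 + 96  (64 terms, c = 129, …, 192) = 3136
Check (closed form: nearest integer to p²/48 for even p, (p+3)²/48 for odd p): (385+3)²/48 = 388²/48 = 150544/48 ≈ 3136.33 → 3136

3136 triangles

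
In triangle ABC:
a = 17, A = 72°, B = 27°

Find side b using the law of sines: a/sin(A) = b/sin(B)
a/sin(A) = b/sin(B)  ⇒  b = a·sin(B)/sin(A) = 17·sin(27°)/sin(72°)
sin(27°) ≈ 0.45399, sin(72°) ≈ 0.951057
b ≈ 17·0.45399/0.951057 ≈ 7.71784/0.951057 ≈ 8.11502

b = 8.115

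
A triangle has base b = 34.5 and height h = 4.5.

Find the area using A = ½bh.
A = ½·b·h = ½·34.5·4.5 = ½·155.25 = 77.625

Area = 77.625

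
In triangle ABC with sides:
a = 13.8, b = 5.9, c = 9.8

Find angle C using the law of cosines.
c² = a² + b² − 2ab·cos(C)  ⇒  cos(C) = (a² + b² − c²)/(2ab)
cos(C) = (13.8² + 5.9² − 9.8²)/(2·13.8·5.9) = (190.44 + 34.81 − 96.04)/162.84 = 129.21/162.84 ≈ 0.793478
C = arccos(0.793478) ≈ 37.4882°

C = 37.49°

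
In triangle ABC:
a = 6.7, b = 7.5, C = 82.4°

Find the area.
Two sides and the included angle (SAS): A = ½·a·b·sin(C) = ½·6.7·7.5·sin(82.4°)
sin(82.4°) ≈ 0.991216
A ≈ ½·50.25·0.991216 = 25.125·0.991216 ≈ 24.9043

Area = 24.9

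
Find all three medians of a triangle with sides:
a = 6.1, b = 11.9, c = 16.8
Median formula: m_a = ½√(2b² + 2c² − a²) (and cyclically). a² = 37.21, b² = 141.61, c² = 282.24.
m_a = ½√(2·141.61 + 2·282.24 − 37.21) = ½√810.49 ≈ ½·28.4691 ≈ 14.2346
m_b = ½√(2·37.21 + 2·282.24 − 141.61) = ½√497.29 ≈ ½·22.3 ≈ 11.15
m_c = ½√(2·37.21 + 2·141.61 − 282.24) = ½√75.4 ≈ ½·8.68332 ≈ 4.34166

m_a = 14.23, m_b = 11.15, m_c = 4.342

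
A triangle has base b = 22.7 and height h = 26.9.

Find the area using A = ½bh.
A = ½·b·h = ½·22.7·26.9 = ½·610.63 = 305.315

Area = 305.315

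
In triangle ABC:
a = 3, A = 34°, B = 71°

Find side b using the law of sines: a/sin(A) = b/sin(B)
a/sin(A) = b/sin(B)  ⇒  b = a·sin(B)/sin(A) = 3·sin(71°)/sin(34°)
sin(71°) ≈ 0.945519, sin(34°) ≈ 0.559193
b ≈ 3·0.945519/0.559193 ≈ 2.83656/0.559193 ≈ 5.07259

b = 5.073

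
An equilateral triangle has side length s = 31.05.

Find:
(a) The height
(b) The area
(a) The height splits the triangle into two 30-60-90 halves: h = s·√3/2 = 31.05·1.73205/2 ≈ 53.7802/2 ≈ 26.8901
(b) Area = (√3/4)·s² = (√3/4)·31.05² = (√3/4)·964.1025 ≈ 0.433013·964.1025 ≈ 417.469

Height = 26.89, Area = 417.5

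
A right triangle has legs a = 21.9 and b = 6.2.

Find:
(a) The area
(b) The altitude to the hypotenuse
(a) The legs are perpendicular, so Area = ½·a·b = ½·21.9·6.2 = ½·135.78 = 67.89
(b) Hypotenuse c = √(a² + b²) = √(479.61 + 38.44) = √518.05 ≈ 22.7607
    Area = ½·c·h_c  ⇒  h_c = 2·Area/c = 135.78/22.7607 ≈ 5.96554

Area = 67.89, h_c = 5.966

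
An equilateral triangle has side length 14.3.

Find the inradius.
r = Area/s with s the semi-perimeter.
Area = (√3/4)·14.3² = (√3/4)·204.49 ≈ 0.433013·204.49 ≈ 88.5468
s = 3·14.3/2 = 21.45
r ≈ 88.5468/21.45 ≈ 4.12805
(Equivalently r = side/(2√3) = 14.3/3.4641 ≈ 4.12805.)

r = 4.128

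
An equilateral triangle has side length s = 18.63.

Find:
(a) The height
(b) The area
(a) The height splits the triangle into two 30-60-90 halves: h = s·√3/2 = 18.63·1.73205/2 ≈ 32.2681/2 ≈ 16.1341
(b) Area = (√3/4)·s² = (√3/4)·18.63² = (√3/4)·347.0769 ≈ 0.433013·347.0769 ≈ 150.289

Height = 16.13, Area = 150.3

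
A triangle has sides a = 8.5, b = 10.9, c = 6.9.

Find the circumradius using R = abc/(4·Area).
First find the area with Heron's formula.
s = (8.5 + 10.9 + 6.9)/2 = 13.15
Area = √(s(s−a)(s−b)(s−c)) = √(13.15·4.65·2.25·6.25) ≈ √859.887 ≈ 29.3238
abc = 8.5·10.9·6.9 = 639.285
R = abc/(4·Area) ≈ 639.285/(4·29.3238) = 639.285/117.295 ≈ 5.45022

R = 5.45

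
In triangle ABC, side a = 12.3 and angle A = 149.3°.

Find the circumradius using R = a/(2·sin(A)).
R = a/(2·sin(A)) = 12.3/(2·sin(149.3°))
sin(149.3°) ≈ 0.510543
R ≈ 12.3/(2·0.510543) = 12.3/1.02109 ≈ 12.046

R = 12.05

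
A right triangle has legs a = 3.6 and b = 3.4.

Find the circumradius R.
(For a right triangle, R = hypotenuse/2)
Hypotenuse c = √(a² + b²) = √(12.96 + 11.56) = √24.52 ≈ 4.95177
R = c/2 ≈ 4.95177/2 ≈ 2.47588

R = 2.476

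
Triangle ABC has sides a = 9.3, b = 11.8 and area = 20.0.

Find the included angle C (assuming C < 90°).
Area = ½·a·b·sin(C)  ⇒  sin(C) = 2·Area/(a·b) = 2·20.0/(9.3·11.8) = 40/109.74 ≈ 0.364498
C = arcsin(0.364498) ≈ 21.3767° (taking the acute solution since C < 90°)

C = 21.38°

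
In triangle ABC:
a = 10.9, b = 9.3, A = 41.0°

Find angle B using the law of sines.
a/sin(A) = b/sin(B)  ⇒  sin(B) = b·sin(A)/a = 9.3·sin(41.0°)/10.9
sin(41.0°) ≈ 0.656059
sin(B) ≈ 9.3·0.656059/10.9 ≈ 6.10135/10.9 ≈ 0.559757
B = arcsin(0.559757) ≈ 34.039°
(Since b ≤ a we need B ≤ A, so the obtuse alternative 180° − 34.039° ≈ 145.961° is rejected.)

B = 34.04°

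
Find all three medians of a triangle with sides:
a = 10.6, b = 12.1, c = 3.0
Median formula: m_a = ½√(2b² + 2c² − a²) (and cyclically). a² = 112.36, b² = 146.41, c² = 9.
m_a = ½√(2·146.41 + 2·9 − 112.36) = ½√198.46 ≈ ½·14.0876 ≈ 7.04379
m_b = ½√(2·112.36 + 2·9 − 146.41) = ½√96.31 ≈ ½·9.81377 ≈ 4.90688
m_c = ½√(2·112.36 + 2·146.41 − 9) = ½√508.54 ≈ ½·22.5508 ≈ 11.2754

m_a = 7.044, m_b = 4.907, m_c = 11.28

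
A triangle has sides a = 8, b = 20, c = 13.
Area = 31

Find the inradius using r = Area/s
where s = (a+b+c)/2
s = (8 + 20 + 13)/2 = 41/2 = 20.5
r = Area/s = 31/20.5 ≈ 1.5122

r = 1.512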